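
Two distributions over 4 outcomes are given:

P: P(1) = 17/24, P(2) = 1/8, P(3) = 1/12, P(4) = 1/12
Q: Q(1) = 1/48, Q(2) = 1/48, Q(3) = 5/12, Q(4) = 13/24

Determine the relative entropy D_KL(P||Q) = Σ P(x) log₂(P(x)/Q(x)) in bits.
3.5082 bits

D_KL(P||Q) = Σ P(x) log₂(P(x)/Q(x))

Computing term by term:
  P(1)·log₂(P(1)/Q(1)) = (17/24)·log₂((17/24)/(1/48)) = 3.60362
  P(2)·log₂(P(2)/Q(2)) = (1/8)·log₂((1/8)/(1/48)) = 0.32312
  P(3)·log₂(P(3)/Q(3)) = (1/12)·log₂((1/12)/(5/12)) = -0.19349
  P(4)·log₂(P(4)/Q(4)) = (1/12)·log₂((1/12)/(13/24)) = -0.22504

D_KL(P||Q) = 3.60362 + 0.32312 - 0.19349 - 0.22504 = 3.50821 ≈ 3.5082 bits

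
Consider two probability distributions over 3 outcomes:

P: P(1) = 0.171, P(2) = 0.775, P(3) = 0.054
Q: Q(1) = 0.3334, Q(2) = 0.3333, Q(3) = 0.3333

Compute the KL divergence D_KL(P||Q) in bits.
0.6370 bits

D_KL(P||Q) = Σ P(x) log₂(P(x)/Q(x))

Computing term by term:
  P(1)·log₂(P(1)/Q(1)) = 0.171·log₂(0.171/0.3334) = -0.16472
  P(2)·log₂(P(2)/Q(2)) = 0.775·log₂(0.775/0.3333) = 0.94347
  P(3)·log₂(P(3)/Q(3)) = 0.054·log₂(0.054/0.3333) = -0.14179

D_KL(P||Q) = -0.16472 + 0.94347 - 0.14179 = 0.63696 ≈ 0.6370 bits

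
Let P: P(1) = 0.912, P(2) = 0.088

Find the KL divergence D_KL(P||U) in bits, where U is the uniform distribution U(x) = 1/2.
0.5702 bits

U(i) = 1/2 for all i

D_KL(P||U) = Σ P(x) log₂(P(x) / (1/2))
           = Σ P(x) log₂(P(x)) + log₂(2)
           = log₂(2) - H(P)

H(P) = -Σ P(x) log₂(P(x)):
  -P(1)·log₂(P(1)) = -(0.912)·log₂(0.912) = 0.12120
  -P(2)·log₂(P(2)) = -(0.088)·log₂(0.088) = 0.30856
H(P) = 0.12120 + 0.30856 = 0.42976 bits

log₂(2) = 1.00000 bits

D_KL(P||U) = 1.00000 - 0.42976 = 0.57024 ≈ 0.5702 bits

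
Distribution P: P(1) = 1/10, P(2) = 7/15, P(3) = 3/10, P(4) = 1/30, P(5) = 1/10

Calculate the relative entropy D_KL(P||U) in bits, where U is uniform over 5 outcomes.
0.4598 bits

U(i) = 1/5 for all i

D_KL(P||U) = Σ P(x) log₂(P(x) / (1/5))
           = Σ P(x) log₂(P(x)) + log₂(5)
           = log₂(5) - H(P)

H(P) = -Σ P(x) log₂(P(x)):
  -P(1)·log₂(P(1)) = -(1/10)·log₂(1/10) = 0.33219
  -P(2)·log₂(P(2)) = -(7/15)·log₂(7/15) = 0.51312
  -P(3)·log₂(P(3)) = -(3/10)·log₂(3/10) = 0.52109
  -P(4)·log₂(P(4)) = -(1/30)·log₂(1/30) = 0.16356
  -P(5)·log₂(P(5)) = -(1/10)·log₂(1/10) = 0.33219
H(P) = 0.33219 + 0.51312 + 0.52109 + 0.16356 + 0.33219 = 1.86215 bits

log₂(5) = 2.32193 bits

D_KL(P||U) = 2.32193 - 1.86215 = 0.45978 ≈ 0.4598 bits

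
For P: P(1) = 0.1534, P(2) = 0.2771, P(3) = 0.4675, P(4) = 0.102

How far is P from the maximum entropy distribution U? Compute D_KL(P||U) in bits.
0.2233 bits

U(i) = 1/4 for all i

D_KL(P||U) = Σ P(x) log₂(P(x) / (1/4))
           = Σ P(x) log₂(P(x)) + log₂(4)
           = log₂(4) - H(P)

H(P) = -Σ P(x) log₂(P(x)):
  -P(1)·log₂(P(1)) = -(0.1534)·log₂(0.1534) = 0.41489
  -P(2)·log₂(P(2)) = -(0.2771)·log₂(0.2771) = 0.51306
  -P(3)·log₂(P(3)) = -(0.4675)·log₂(0.4675) = 0.51283
  -P(4)·log₂(P(4)) = -(0.102)·log₂(0.102) = 0.33592
H(P) = 0.41489 + 0.51306 + 0.51283 + 0.33592 = 1.77670 bits

log₂(4) = 2.00000 bits

D_KL(P||U) = 2.00000 - 1.77670 = 0.22330 ≈ 0.2233 bits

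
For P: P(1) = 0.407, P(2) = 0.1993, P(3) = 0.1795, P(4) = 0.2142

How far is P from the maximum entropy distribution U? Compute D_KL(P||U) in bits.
0.0874 bits

U(i) = 1/4 for all i

D_KL(P||U) = Σ P(x) log₂(P(x) / (1/4))
           = Σ P(x) log₂(P(x)) + log₂(4)
           = log₂(4) - H(P)

H(P) = -Σ P(x) log₂(P(x)):
  -P(1)·log₂(P(1)) = -(0.407)·log₂(0.407) = 0.52784
  -P(2)·log₂(P(2)) = -(0.1993)·log₂(0.1993) = 0.46377
  -P(3)·log₂(P(3)) = -(0.1795)·log₂(0.1795) = 0.44479
  -P(4)·log₂(P(4)) = -(0.2142)·log₂(0.2142) = 0.47616
H(P) = 0.52784 + 0.46377 + 0.44479 + 0.47616 = 1.91256 bits

log₂(4) = 2.00000 bits

D_KL(P||U) = 2.00000 - 1.91256 = 0.08744 ≈ 0.0874 bits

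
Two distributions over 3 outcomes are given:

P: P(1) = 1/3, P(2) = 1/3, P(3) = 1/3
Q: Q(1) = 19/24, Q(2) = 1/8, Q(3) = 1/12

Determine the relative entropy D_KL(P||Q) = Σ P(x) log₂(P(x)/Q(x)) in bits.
0.7224 bits

D_KL(P||Q) = Σ P(x) log₂(P(x)/Q(x))

Computing term by term:
  P(1)·log₂(P(1)/Q(1)) = (1/3)·log₂((1/3)/(19/24)) = -0.41598
  P(2)·log₂(P(2)/Q(2)) = (1/3)·log₂((1/3)/(1/8)) = 0.47168
  P(3)·log₂(P(3)/Q(3)) = (1/3)·log₂((1/3)/(1/12)) = 0.66667

D_KL(P||Q) = -0.41598 + 0.47168 + 0.66667 = 0.72237 ≈ 0.7224 bits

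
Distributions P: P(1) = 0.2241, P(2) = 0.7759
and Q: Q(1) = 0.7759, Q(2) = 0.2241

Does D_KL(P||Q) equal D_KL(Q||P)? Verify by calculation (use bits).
D_KL(P||Q) = 0.9887 bits, D_KL(Q||P) = 0.9887 bits. Yes — for this pair D_KL(P||Q) = D_KL(Q||P).

D_KL(P||Q) = Σ P(x) log₂(P(x)/Q(x))

Computing term by term:
  P(1)·log₂(P(1)/Q(1)) = 0.2241·log₂(0.2241/0.7759) = -0.40153
  P(2)·log₂(P(2)/Q(2)) = 0.7759·log₂(0.7759/0.2241) = 1.39020

D_KL(P||Q) = -0.40153 + 1.39020 = 0.98867 ≈ 0.9887 bits

D_KL(Q||P) = Σ Q(x) log₂(Q(x)/P(x))

Computing term by term:
  Q(1)·log₂(Q(1)/P(1)) = 0.7759·log₂(0.7759/0.2241) = 1.39020
  Q(2)·log₂(Q(2)/P(2)) = 0.2241·log₂(0.2241/0.7759) = -0.40153

D_KL(Q||P) = 1.39020 - 0.40153 = 0.98867 ≈ 0.9887 bits

These ARE equal here. Q is P with outcomes relabeled (Q(1) = P(2), Q(2) = P(1)) by a relabeling that is its own inverse, so the two sums contain exactly the same terms in a different order. This is a special case — KL divergence is not symmetric in general: D_KL(P||Q) ≠ D_KL(Q||P) for most P, Q.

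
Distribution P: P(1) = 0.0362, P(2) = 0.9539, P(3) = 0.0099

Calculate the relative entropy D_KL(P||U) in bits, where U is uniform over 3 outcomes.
1.2808 bits

U(i) = 1/3 for all i

D_KL(P||U) = Σ P(x) log₂(P(x) / (1/3))
           = Σ P(x) log₂(P(x)) + log₂(3)
           = log₂(3) - H(P)

H(P) = -Σ P(x) log₂(P(x)):
  -P(1)·log₂(P(1)) = -(0.0362)·log₂(0.0362) = 0.17332
  -P(2)·log₂(P(2)) = -(0.9539)·log₂(0.9539) = 0.06495
  -P(3)·log₂(P(3)) = -(0.0099)·log₂(0.0099) = 0.06592
H(P) = 0.17332 + 0.06495 + 0.06592 = 0.30419 bits

log₂(3) = 1.58496 bits

D_KL(P||U) = 1.58496 - 0.30419 = 1.28077 ≈ 1.2808 bits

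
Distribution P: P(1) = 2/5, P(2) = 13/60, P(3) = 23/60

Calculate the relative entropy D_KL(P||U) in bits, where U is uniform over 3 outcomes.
0.0479 bits

U(i) = 1/3 for all i

D_KL(P||U) = Σ P(x) log₂(P(x) / (1/3))
           = Σ P(x) log₂(P(x)) + log₂(3)
           = log₂(3) - H(P)

H(P) = -Σ P(x) log₂(P(x)):
  -P(1)·log₂(P(1)) = -(2/5)·log₂(2/5) = 0.52877
  -P(2)·log₂(P(2)) = -(13/60)·log₂(13/60) = 0.47806
  -P(3)·log₂(P(3)) = -(23/60)·log₂(23/60) = 0.53028
H(P) = 0.52877 + 0.47806 + 0.53028 = 1.53711 bits

log₂(3) = 1.58496 bits

D_KL(P||U) = 1.58496 - 1.53711 = 0.04785 ≈ 0.0479 bits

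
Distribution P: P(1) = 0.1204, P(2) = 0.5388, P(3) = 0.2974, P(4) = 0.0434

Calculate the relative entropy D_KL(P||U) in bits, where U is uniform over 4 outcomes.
0.4348 bits

U(i) = 1/4 for all i

D_KL(P||U) = Σ P(x) log₂(P(x) / (1/4))
           = Σ P(x) log₂(P(x)) + log₂(4)
           = log₂(4) - H(P)

H(P) = -Σ P(x) log₂(P(x)):
  -P(1)·log₂(P(1)) = -(0.1204)·log₂(0.1204) = 0.36771
  -P(2)·log₂(P(2)) = -(0.5388)·log₂(0.5388) = 0.48071
  -P(3)·log₂(P(3)) = -(0.2974)·log₂(0.2974) = 0.52031
  -P(4)·log₂(P(4)) = -(0.0434)·log₂(0.0434) = 0.19644
H(P) = 0.36771 + 0.48071 + 0.52031 + 0.19644 = 1.56517 bits

log₂(4) = 2.00000 bits

D_KL(P||U) = 2.00000 - 1.56517 = 0.43483 ≈ 0.4348 bits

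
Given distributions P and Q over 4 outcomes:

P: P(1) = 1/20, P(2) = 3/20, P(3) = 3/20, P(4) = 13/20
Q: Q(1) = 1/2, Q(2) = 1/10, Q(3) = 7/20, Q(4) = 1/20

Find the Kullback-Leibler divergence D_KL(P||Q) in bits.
2.1436 bits

D_KL(P||Q) = Σ P(x) log₂(P(x)/Q(x))

Computing term by term:
  P(1)·log₂(P(1)/Q(1)) = (1/20)·log₂((1/20)/(1/2)) = -0.16610
  P(2)·log₂(P(2)/Q(2)) = (3/20)·log₂((3/20)/(1/10)) = 0.08774
  P(3)·log₂(P(3)/Q(3)) = (3/20)·log₂((3/20)/(7/20)) = -0.18336
  P(4)·log₂(P(4)/Q(4)) = (13/20)·log₂((13/20)/(1/20)) = 2.40529

D_KL(P||Q) = -0.16610 + 0.08774 - 0.18336 + 2.40529 = 2.14357 ≈ 2.1436 bits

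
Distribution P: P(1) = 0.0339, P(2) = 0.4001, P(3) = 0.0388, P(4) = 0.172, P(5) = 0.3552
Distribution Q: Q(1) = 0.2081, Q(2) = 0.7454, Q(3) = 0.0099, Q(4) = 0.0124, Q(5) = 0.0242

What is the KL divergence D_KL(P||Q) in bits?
1.6577 bits

D_KL(P||Q) = Σ P(x) log₂(P(x)/Q(x))

Computing term by term:
  P(1)·log₂(P(1)/Q(1)) = 0.0339·log₂(0.0339/0.2081) = -0.08875
  P(2)·log₂(P(2)/Q(2)) = 0.4001·log₂(0.4001/0.7454) = -0.35915
  P(3)·log₂(P(3)/Q(3)) = 0.0388·log₂(0.0388/0.0099) = 0.07646
  P(4)·log₂(P(4)/Q(4)) = 0.172·log₂(0.172/0.0124) = 0.65257
  P(5)·log₂(P(5)/Q(5)) = 0.3552·log₂(0.3552/0.0242) = 1.37660

D_KL(P||Q) = -0.08875 - 0.35915 + 0.07646 + 0.65257 + 1.37660 = 1.65773 ≈ 1.6577 bits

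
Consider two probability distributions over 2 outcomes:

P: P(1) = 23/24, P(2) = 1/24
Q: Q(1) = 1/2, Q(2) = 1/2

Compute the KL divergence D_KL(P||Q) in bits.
0.7501 bits

D_KL(P||Q) = Σ P(x) log₂(P(x)/Q(x))

Computing term by term:
  P(1)·log₂(P(1)/Q(1)) = (23/24)·log₂((23/24)/(1/2)) = 0.89949
  P(2)·log₂(P(2)/Q(2)) = (1/24)·log₂((1/24)/(1/2)) = -0.14937

D_KL(P||Q) = 0.89949 - 0.14937 = 0.75012 ≈ 0.7501 bits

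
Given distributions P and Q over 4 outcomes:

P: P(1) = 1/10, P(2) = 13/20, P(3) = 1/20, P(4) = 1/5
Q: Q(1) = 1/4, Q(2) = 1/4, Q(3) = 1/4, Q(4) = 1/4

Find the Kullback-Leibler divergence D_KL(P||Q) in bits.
0.5834 bits

D_KL(P||Q) = Σ P(x) log₂(P(x)/Q(x))

Computing term by term:
  P(1)·log₂(P(1)/Q(1)) = (1/10)·log₂((1/10)/(1/4)) = -0.13219
  P(2)·log₂(P(2)/Q(2)) = (13/20)·log₂((13/20)/(1/4)) = 0.89603
  P(3)·log₂(P(3)/Q(3)) = (1/20)·log₂((1/20)/(1/4)) = -0.11610
  P(4)·log₂(P(4)/Q(4)) = (1/5)·log₂((1/5)/(1/4)) = -0.06439

D_KL(P||Q) = -0.13219 + 0.89603 - 0.11610 - 0.06439 = 0.58335 ≈ 0.5834 bits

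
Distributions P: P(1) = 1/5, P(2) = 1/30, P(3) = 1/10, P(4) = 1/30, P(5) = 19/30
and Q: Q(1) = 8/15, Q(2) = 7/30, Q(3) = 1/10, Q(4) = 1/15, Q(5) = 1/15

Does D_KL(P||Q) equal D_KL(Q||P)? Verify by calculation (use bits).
D_KL(P||Q) = 1.6471 bits, D_KL(Q||P) = 1.2599 bits. No — D_KL(P||Q) ≠ D_KL(Q||P) for this pair.

D_KL(P||Q) = Σ P(x) log₂(P(x)/Q(x))

Computing term by term:
  P(1)·log₂(P(1)/Q(1)) = (1/5)·log₂((1/5)/(8/15)) = -0.28301
  P(2)·log₂(P(2)/Q(2)) = (1/30)·log₂((1/30)/(7/30)) = -0.09358
  P(3)·log₂(P(3)/Q(3)) = (1/10)·log₂((1/10)/(1/10)) = 0.00000
  P(4)·log₂(P(4)/Q(4)) = (1/30)·log₂((1/30)/(1/15)) = -0.03333
  P(5)·log₂(P(5)/Q(5)) = (19/30)·log₂((19/30)/(1/15)) = 2.05702

D_KL(P||Q) = -0.28301 - 0.09358 + 0.00000 - 0.03333 + 2.05702 = 1.64710 ≈ 1.6471 bits

D_KL(Q||P) = Σ Q(x) log₂(Q(x)/P(x))

Computing term by term:
  Q(1)·log₂(Q(1)/P(1)) = (8/15)·log₂((8/15)/(1/5)) = 0.75469
  Q(2)·log₂(Q(2)/P(2)) = (7/30)·log₂((7/30)/(1/30)) = 0.65505
  Q(3)·log₂(Q(3)/P(3)) = (1/10)·log₂((1/10)/(1/10)) = 0.00000
  Q(4)·log₂(Q(4)/P(4)) = (1/15)·log₂((1/15)/(1/30)) = 0.06667
  Q(5)·log₂(Q(5)/P(5)) = (1/15)·log₂((1/15)/(19/30)) = -0.21653

D_KL(Q||P) = 0.75469 + 0.65505 + 0.00000 + 0.06667 - 0.21653 = 1.25988 ≈ 1.2599 bits

These are NOT equal (difference: 0.3872 bits). KL divergence is asymmetric: D_KL(P||Q) ≠ D_KL(Q||P) in general.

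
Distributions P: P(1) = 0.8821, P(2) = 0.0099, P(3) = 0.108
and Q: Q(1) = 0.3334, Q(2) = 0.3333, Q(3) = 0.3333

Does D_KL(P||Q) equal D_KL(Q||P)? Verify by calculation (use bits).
D_KL(P||Q) = 1.0124 bits, D_KL(Q||P) = 1.7648 bits. No — D_KL(P||Q) ≠ D_KL(Q||P) for this pair.

D_KL(P||Q) = Σ P(x) log₂(P(x)/Q(x))

Computing term by term:
  P(1)·log₂(P(1)/Q(1)) = 0.8821·log₂(0.8821/0.3334) = 1.23819
  P(2)·log₂(P(2)/Q(2)) = 0.0099·log₂(0.0099/0.3333) = -0.05023
  P(3)·log₂(P(3)/Q(3)) = 0.108·log₂(0.108/0.3333) = -0.17559

D_KL(P||Q) = 1.23819 - 0.05023 - 0.17559 = 1.01237 ≈ 1.0124 bits

D_KL(Q||P) = Σ Q(x) log₂(Q(x)/P(x))

Computing term by term:
  Q(1)·log₂(Q(1)/P(1)) = 0.3334·log₂(0.3334/0.8821) = -0.46799
  Q(2)·log₂(Q(2)/P(2)) = 0.3333·log₂(0.3333/0.0099) = 1.69091
  Q(3)·log₂(Q(3)/P(3)) = 0.3333·log₂(0.3333/0.108) = 0.54188

D_KL(Q||P) = -0.46799 + 1.69091 + 0.54188 = 1.76480 ≈ 1.7648 bits

These are NOT equal (difference: 0.7524 bits). KL divergence is asymmetric: D_KL(P||Q) ≠ D_KL(Q||P) in general.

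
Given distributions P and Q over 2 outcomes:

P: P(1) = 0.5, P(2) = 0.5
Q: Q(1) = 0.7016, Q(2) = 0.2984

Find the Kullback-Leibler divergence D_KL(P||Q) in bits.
0.1280 bits

D_KL(P||Q) = Σ P(x) log₂(P(x)/Q(x))

Computing term by term:
  P(1)·log₂(P(1)/Q(1)) = 0.5·log₂(0.5/0.7016) = -0.24436
  P(2)·log₂(P(2)/Q(2)) = 0.5·log₂(0.5/0.2984) = 0.37234

D_KL(P||Q) = -0.24436 + 0.37234 = 0.12798 ≈ 0.1280 bits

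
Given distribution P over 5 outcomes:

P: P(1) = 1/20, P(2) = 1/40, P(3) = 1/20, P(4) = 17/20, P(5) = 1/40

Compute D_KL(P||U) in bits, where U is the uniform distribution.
1.4243 bits

U(i) = 1/5 for all i

D_KL(P||U) = Σ P(x) log₂(P(x) / (1/5))
           = Σ P(x) log₂(P(x)) + log₂(5)
           = log₂(5) - H(P)

H(P) = -Σ P(x) log₂(P(x)):
  -P(1)·log₂(P(1)) = -(1/20)·log₂(1/20) = 0.21610
  -P(2)·log₂(P(2)) = -(1/40)·log₂(1/40) = 0.13305
  -P(3)·log₂(P(3)) = -(1/20)·log₂(1/20) = 0.21610
  -P(4)·log₂(P(4)) = -(17/20)·log₂(17/20) = 0.19930
  -P(5)·log₂(P(5)) = -(1/40)·log₂(1/40) = 0.13305
H(P) = 0.21610 + 0.13305 + 0.21610 + 0.19930 + 0.13305 = 0.89760 bits

log₂(5) = 2.32193 bits

D_KL(P||U) = 2.32193 - 0.89760 = 1.42433 ≈ 1.4243 bits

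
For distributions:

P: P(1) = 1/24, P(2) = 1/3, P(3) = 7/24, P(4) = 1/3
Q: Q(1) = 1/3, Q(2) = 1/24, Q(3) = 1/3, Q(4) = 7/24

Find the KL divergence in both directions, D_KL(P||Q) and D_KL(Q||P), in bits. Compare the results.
D_KL(P||Q) = 0.8830 bits, D_KL(Q||P) = 0.8830 bits. The two directions give exactly the same value for this pair.

D_KL(P||Q) = Σ P(x) log₂(P(x)/Q(x))

Computing term by term:
  P(1)·log₂(P(1)/Q(1)) = (1/24)·log₂((1/24)/(1/3)) = -0.12500
  P(2)·log₂(P(2)/Q(2)) = (1/3)·log₂((1/3)/(1/24)) = 1.00000
  P(3)·log₂(P(3)/Q(3)) = (7/24)·log₂((7/24)/(1/3)) = -0.05619
  P(4)·log₂(P(4)/Q(4)) = (1/3)·log₂((1/3)/(7/24)) = 0.06422

D_KL(P||Q) = -0.12500 + 1.00000 - 0.05619 + 0.06422 = 0.88303 ≈ 0.8830 bits

D_KL(Q||P) = Σ Q(x) log₂(Q(x)/P(x))

Computing term by term:
  Q(1)·log₂(Q(1)/P(1)) = (1/3)·log₂((1/3)/(1/24)) = 1.00000
  Q(2)·log₂(Q(2)/P(2)) = (1/24)·log₂((1/24)/(1/3)) = -0.12500
  Q(3)·log₂(Q(3)/P(3)) = (1/3)·log₂((1/3)/(7/24)) = 0.06422
  Q(4)·log₂(Q(4)/P(4)) = (7/24)·log₂((7/24)/(1/3)) = -0.05619

D_KL(Q||P) = 1.00000 - 0.12500 + 0.06422 - 0.05619 = 0.88303 ≈ 0.8830 bits

These ARE equal here. Q is P with outcomes relabeled (Q(1) = P(2), Q(2) = P(1), Q(3) = P(4), Q(4) = P(3)) by a relabeling that is its own inverse, so the two sums contain exactly the same terms in a different order. This is a special case — KL divergence is not symmetric in general: D_KL(P||Q) ≠ D_KL(Q||P) for most P, Q.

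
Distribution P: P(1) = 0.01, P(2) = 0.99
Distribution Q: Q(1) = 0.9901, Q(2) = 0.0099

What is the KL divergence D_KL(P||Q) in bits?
6.5111 bits

D_KL(P||Q) = Σ P(x) log₂(P(x)/Q(x))

Computing term by term:
  P(1)·log₂(P(1)/Q(1)) = 0.01·log₂(0.01/0.9901) = -0.06630
  P(2)·log₂(P(2)/Q(2)) = 0.99·log₂(0.99/0.0099) = 6.57742

D_KL(P||Q) = -0.06630 + 6.57742 = 6.51112 ≈ 6.5111 bits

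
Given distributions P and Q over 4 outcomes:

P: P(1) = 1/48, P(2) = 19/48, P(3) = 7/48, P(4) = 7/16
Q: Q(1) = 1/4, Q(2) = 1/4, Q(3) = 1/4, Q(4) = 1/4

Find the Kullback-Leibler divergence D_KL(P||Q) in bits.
0.4276 bits

D_KL(P||Q) = Σ P(x) log₂(P(x)/Q(x))

Computing term by term:
  P(1)·log₂(P(1)/Q(1)) = (1/48)·log₂((1/48)/(1/4)) = -0.07469
  P(2)·log₂(P(2)/Q(2)) = (19/48)·log₂((19/48)/(1/4)) = 0.26242
  P(3)·log₂(P(3)/Q(3)) = (7/48)·log₂((7/48)/(1/4)) = -0.11340
  P(4)·log₂(P(4)/Q(4)) = (7/16)·log₂((7/16)/(1/4)) = 0.35322

D_KL(P||Q) = -0.07469 + 0.26242 - 0.11340 + 0.35322 = 0.42755 ≈ 0.4276 bits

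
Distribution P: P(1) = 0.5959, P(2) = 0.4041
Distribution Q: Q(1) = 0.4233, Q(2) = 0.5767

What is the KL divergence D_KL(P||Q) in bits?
0.0867 bits

D_KL(P||Q) = Σ P(x) log₂(P(x)/Q(x))

Computing term by term:
  P(1)·log₂(P(1)/Q(1)) = 0.5959·log₂(0.5959/0.4233) = 0.29401
  P(2)·log₂(P(2)/Q(2)) = 0.4041·log₂(0.4041/0.5767) = -0.20735

D_KL(P||Q) = 0.29401 - 0.20735 = 0.08666 ≈ 0.0867 bits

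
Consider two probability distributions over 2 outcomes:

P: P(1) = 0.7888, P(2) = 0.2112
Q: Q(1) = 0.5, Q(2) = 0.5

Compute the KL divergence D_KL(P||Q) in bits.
0.2562 bits

D_KL(P||Q) = Σ P(x) log₂(P(x)/Q(x))

Computing term by term:
  P(1)·log₂(P(1)/Q(1)) = 0.7888·log₂(0.7888/0.5) = 0.51882
  P(2)·log₂(P(2)/Q(2)) = 0.2112·log₂(0.2112/0.5) = -0.26259

D_KL(P||Q) = 0.51882 - 0.26259 = 0.25623 ≈ 0.2562 bits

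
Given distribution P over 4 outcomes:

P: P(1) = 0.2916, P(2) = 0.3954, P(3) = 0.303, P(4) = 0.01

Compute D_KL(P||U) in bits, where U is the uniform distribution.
0.3639 bits

U(i) = 1/4 for all i

D_KL(P||U) = Σ P(x) log₂(P(x) / (1/4))
           = Σ P(x) log₂(P(x)) + log₂(4)
           = log₂(4) - H(P)

H(P) = -Σ P(x) log₂(P(x)):
  -P(1)·log₂(P(1)) = -(0.2916)·log₂(0.2916) = 0.51845
  -P(2)·log₂(P(2)) = -(0.3954)·log₂(0.3954) = 0.52929
  -P(3)·log₂(P(3)) = -(0.303)·log₂(0.303) = 0.52195
  -P(4)·log₂(P(4)) = -(0.01)·log₂(0.01) = 0.06644
H(P) = 0.51845 + 0.52929 + 0.52195 + 0.06644 = 1.63613 bits

log₂(4) = 2.00000 bits

D_KL(P||U) = 2.00000 - 1.63613 = 0.36387 ≈ 0.3639 bits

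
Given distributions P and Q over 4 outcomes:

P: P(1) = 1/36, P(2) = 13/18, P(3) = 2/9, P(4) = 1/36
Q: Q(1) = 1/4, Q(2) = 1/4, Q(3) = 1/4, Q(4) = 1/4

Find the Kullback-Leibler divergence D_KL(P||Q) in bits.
0.8915 bits

D_KL(P||Q) = Σ P(x) log₂(P(x)/Q(x))

Computing term by term:
  P(1)·log₂(P(1)/Q(1)) = (1/36)·log₂((1/36)/(1/4)) = -0.08805
  P(2)·log₂(P(2)/Q(2)) = (13/18)·log₂((13/18)/(1/4)) = 1.10537
  P(3)·log₂(P(3)/Q(3)) = (2/9)·log₂((2/9)/(1/4)) = -0.03776
  P(4)·log₂(P(4)/Q(4)) = (1/36)·log₂((1/36)/(1/4)) = -0.08805

D_KL(P||Q) = -0.08805 + 1.10537 - 0.03776 - 0.08805 = 0.89151 ≈ 0.8915 bits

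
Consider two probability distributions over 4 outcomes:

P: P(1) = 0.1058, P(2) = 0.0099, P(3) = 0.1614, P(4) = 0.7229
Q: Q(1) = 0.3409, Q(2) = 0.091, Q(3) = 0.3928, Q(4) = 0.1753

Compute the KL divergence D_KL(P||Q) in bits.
1.0602 bits

D_KL(P||Q) = Σ P(x) log₂(P(x)/Q(x))

Computing term by term:
  P(1)·log₂(P(1)/Q(1)) = 0.1058·log₂(0.1058/0.3409) = -0.17859
  P(2)·log₂(P(2)/Q(2)) = 0.0099·log₂(0.0099/0.091) = -0.03168
  P(3)·log₂(P(3)/Q(3)) = 0.1614·log₂(0.1614/0.3928) = -0.20710
  P(4)·log₂(P(4)/Q(4)) = 0.7229·log₂(0.7229/0.1753) = 1.47759

D_KL(P||Q) = -0.17859 - 0.03168 - 0.20710 + 1.47759 = 1.06022 ≈ 1.0602 bits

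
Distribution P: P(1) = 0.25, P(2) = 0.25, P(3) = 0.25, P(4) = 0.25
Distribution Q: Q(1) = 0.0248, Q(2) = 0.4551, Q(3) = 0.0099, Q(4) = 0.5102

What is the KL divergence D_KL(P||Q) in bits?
1.5246 bits

D_KL(P||Q) = Σ P(x) log₂(P(x)/Q(x))

Computing term by term:
  P(1)·log₂(P(1)/Q(1)) = 0.25·log₂(0.25/0.0248) = 0.83338
  P(2)·log₂(P(2)/Q(2)) = 0.25·log₂(0.25/0.4551) = -0.21606
  P(3)·log₂(P(3)/Q(3)) = 0.25·log₂(0.25/0.0099) = 1.16459
  P(4)·log₂(P(4)/Q(4)) = 0.25·log₂(0.25/0.5102) = -0.25728

D_KL(P||Q) = 0.83338 - 0.21606 + 1.16459 - 0.25728 = 1.52463 ≈ 1.5246 bits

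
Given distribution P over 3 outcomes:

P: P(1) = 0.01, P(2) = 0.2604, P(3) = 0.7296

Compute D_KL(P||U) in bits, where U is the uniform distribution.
0.6812 bits

U(i) = 1/3 for all i

D_KL(P||U) = Σ P(x) log₂(P(x) / (1/3))
           = Σ P(x) log₂(P(x)) + log₂(3)
           = log₂(3) - H(P)

H(P) = -Σ P(x) log₂(P(x)):
  -P(1)·log₂(P(1)) = -(0.01)·log₂(0.01) = 0.06644
  -P(2)·log₂(P(2)) = -(0.2604)·log₂(0.2604) = 0.50549
  -P(3)·log₂(P(3)) = -(0.7296)·log₂(0.7296) = 0.33184
H(P) = 0.06644 + 0.50549 + 0.33184 = 0.90377 bits

log₂(3) = 1.58496 bits

D_KL(P||U) = 1.58496 - 0.90377 = 0.68119 ≈ 0.6812 bits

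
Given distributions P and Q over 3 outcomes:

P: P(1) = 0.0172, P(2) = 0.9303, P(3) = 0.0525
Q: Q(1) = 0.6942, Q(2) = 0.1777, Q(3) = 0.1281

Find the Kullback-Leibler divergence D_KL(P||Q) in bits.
2.0625 bits

D_KL(P||Q) = Σ P(x) log₂(P(x)/Q(x))

Computing term by term:
  P(1)·log₂(P(1)/Q(1)) = 0.0172·log₂(0.0172/0.6942) = -0.09176
  P(2)·log₂(P(2)/Q(2)) = 0.9303·log₂(0.9303/0.1777) = 2.22179
  P(3)·log₂(P(3)/Q(3)) = 0.0525·log₂(0.0525/0.1281) = -0.06756

D_KL(P||Q) = -0.09176 + 2.22179 - 0.06756 = 2.06247 ≈ 2.0625 bits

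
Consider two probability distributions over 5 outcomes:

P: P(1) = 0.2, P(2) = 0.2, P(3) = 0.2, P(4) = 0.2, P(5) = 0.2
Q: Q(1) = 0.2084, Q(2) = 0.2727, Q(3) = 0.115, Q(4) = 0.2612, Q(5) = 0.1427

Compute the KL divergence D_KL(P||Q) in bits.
0.0787 bits

D_KL(P||Q) = Σ P(x) log₂(P(x)/Q(x))

Computing term by term:
  P(1)·log₂(P(1)/Q(1)) = 0.2·log₂(0.2/0.2084) = -0.01187
  P(2)·log₂(P(2)/Q(2)) = 0.2·log₂(0.2/0.2727) = -0.08946
  P(3)·log₂(P(3)/Q(3)) = 0.2·log₂(0.2/0.115) = 0.15967
  P(4)·log₂(P(4)/Q(4)) = 0.2·log₂(0.2/0.2612) = -0.07703
  P(5)·log₂(P(5)/Q(5)) = 0.2·log₂(0.2/0.1427) = 0.09740

D_KL(P||Q) = -0.01187 - 0.08946 + 0.15967 - 0.07703 + 0.09740 = 0.07871 ≈ 0.0787 bits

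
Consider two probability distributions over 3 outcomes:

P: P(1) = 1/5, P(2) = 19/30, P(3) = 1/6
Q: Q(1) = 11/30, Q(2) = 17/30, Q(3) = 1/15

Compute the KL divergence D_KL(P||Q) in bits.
0.1471 bits

D_KL(P||Q) = Σ P(x) log₂(P(x)/Q(x))

Computing term by term:
  P(1)·log₂(P(1)/Q(1)) = (1/5)·log₂((1/5)/(11/30)) = -0.17489
  P(2)·log₂(P(2)/Q(2)) = (19/30)·log₂((19/30)/(17/30)) = 0.10163
  P(3)·log₂(P(3)/Q(3)) = (1/6)·log₂((1/6)/(1/15)) = 0.22032

D_KL(P||Q) = -0.17489 + 0.10163 + 0.22032 = 0.14706 ≈ 0.1471 bits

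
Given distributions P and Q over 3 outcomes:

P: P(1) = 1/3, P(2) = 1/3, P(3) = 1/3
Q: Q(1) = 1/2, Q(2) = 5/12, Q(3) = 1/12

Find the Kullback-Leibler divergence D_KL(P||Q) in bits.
0.3644 bits

D_KL(P||Q) = Σ P(x) log₂(P(x)/Q(x))

Computing term by term:
  P(1)·log₂(P(1)/Q(1)) = (1/3)·log₂((1/3)/(1/2)) = -0.19499
  P(2)·log₂(P(2)/Q(2)) = (1/3)·log₂((1/3)/(5/12)) = -0.10731
  P(3)·log₂(P(3)/Q(3)) = (1/3)·log₂((1/3)/(1/12)) = 0.66667

D_KL(P||Q) = -0.19499 - 0.10731 + 0.66667 = 0.36437 ≈ 0.3644 bits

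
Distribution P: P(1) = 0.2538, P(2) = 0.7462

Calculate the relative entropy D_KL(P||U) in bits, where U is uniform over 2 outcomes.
0.1828 bits

U(i) = 1/2 for all i

D_KL(P||U) = Σ P(x) log₂(P(x) / (1/2))
           = Σ P(x) log₂(P(x)) + log₂(2)
           = log₂(2) - H(P)

H(P) = -Σ P(x) log₂(P(x)):
  -P(1)·log₂(P(1)) = -(0.2538)·log₂(0.2538) = 0.50208
  -P(2)·log₂(P(2)) = -(0.7462)·log₂(0.7462) = 0.31517
H(P) = 0.50208 + 0.31517 = 0.81725 bits

log₂(2) = 1.00000 bits

D_KL(P||U) = 1.00000 - 0.81725 = 0.18275 ≈ 0.1828 bits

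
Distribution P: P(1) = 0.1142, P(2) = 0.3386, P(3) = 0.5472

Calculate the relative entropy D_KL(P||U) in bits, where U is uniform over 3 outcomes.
0.2225 bits

U(i) = 1/3 for all i

D_KL(P||U) = Σ P(x) log₂(P(x) / (1/3))
           = Σ P(x) log₂(P(x)) + log₂(3)
           = log₂(3) - H(P)

H(P) = -Σ P(x) log₂(P(x)):
  -P(1)·log₂(P(1)) = -(0.1142)·log₂(0.1142) = 0.35749
  -P(2)·log₂(P(2)) = -(0.3386)·log₂(0.3386) = 0.52901
  -P(3)·log₂(P(3)) = -(0.5472)·log₂(0.5472) = 0.47599
H(P) = 0.35749 + 0.52901 + 0.47599 = 1.36249 bits

log₂(3) = 1.58496 bits

D_KL(P||U) = 1.58496 - 1.36249 = 0.22247 ≈ 0.2225 bits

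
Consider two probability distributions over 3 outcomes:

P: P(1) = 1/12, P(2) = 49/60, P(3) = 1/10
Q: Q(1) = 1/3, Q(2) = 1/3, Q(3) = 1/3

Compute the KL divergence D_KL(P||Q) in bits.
0.7154 bits

D_KL(P||Q) = Σ P(x) log₂(P(x)/Q(x))

Computing term by term:
  P(1)·log₂(P(1)/Q(1)) = (1/12)·log₂((1/12)/(1/3)) = -0.16667
  P(2)·log₂(P(2)/Q(2)) = (49/60)·log₂((49/60)/(1/3)) = 1.05577
  P(3)·log₂(P(3)/Q(3)) = (1/10)·log₂((1/10)/(1/3)) = -0.17370

D_KL(P||Q) = -0.16667 + 1.05577 - 0.17370 = 0.71540 ≈ 0.7154 bits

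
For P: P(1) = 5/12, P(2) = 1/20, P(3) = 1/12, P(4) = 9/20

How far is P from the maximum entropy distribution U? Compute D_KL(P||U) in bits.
0.4405 bits

U(i) = 1/4 for all i

D_KL(P||U) = Σ P(x) log₂(P(x) / (1/4))
           = Σ P(x) log₂(P(x)) + log₂(4)
           = log₂(4) - H(P)

H(P) = -Σ P(x) log₂(P(x)):
  -P(1)·log₂(P(1)) = -(5/12)·log₂(5/12) = 0.52626
  -P(2)·log₂(P(2)) = -(1/20)·log₂(1/20) = 0.21610
  -P(3)·log₂(P(3)) = -(1/12)·log₂(1/12) = 0.29875
  -P(4)·log₂(P(4)) = -(9/20)·log₂(9/20) = 0.51840
H(P) = 0.52626 + 0.21610 + 0.29875 + 0.51840 = 1.55951 bits

log₂(4) = 2.00000 bits

D_KL(P||U) = 2.00000 - 1.55951 = 0.44049 ≈ 0.4405 bits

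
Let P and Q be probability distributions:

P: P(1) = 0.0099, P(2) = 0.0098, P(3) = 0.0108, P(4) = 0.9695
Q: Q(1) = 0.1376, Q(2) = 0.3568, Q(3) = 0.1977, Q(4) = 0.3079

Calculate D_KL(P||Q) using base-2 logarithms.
1.4706 bits

D_KL(P||Q) = Σ P(x) log₂(P(x)/Q(x))

Computing term by term:
  P(1)·log₂(P(1)/Q(1)) = 0.0099·log₂(0.0099/0.1376) = -0.03759
  P(2)·log₂(P(2)/Q(2)) = 0.0098·log₂(0.0098/0.3568) = -0.05082
  P(3)·log₂(P(3)/Q(3)) = 0.0108·log₂(0.0108/0.1977) = -0.04530
  P(4)·log₂(P(4)/Q(4)) = 0.9695·log₂(0.9695/0.3079) = 1.60431

D_KL(P||Q) = -0.03759 - 0.05082 - 0.04530 + 1.60431 = 1.47060 ≈ 1.4706 bits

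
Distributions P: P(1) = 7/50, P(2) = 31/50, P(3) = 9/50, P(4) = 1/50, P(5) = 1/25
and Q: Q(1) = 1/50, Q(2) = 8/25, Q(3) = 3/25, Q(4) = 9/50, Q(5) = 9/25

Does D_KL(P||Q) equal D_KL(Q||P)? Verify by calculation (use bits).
D_KL(P||Q) = 0.8997 bits, D_KL(Q||P) = 1.2801 bits. No — D_KL(P||Q) ≠ D_KL(Q||P) for this pair.

D_KL(P||Q) = Σ P(x) log₂(P(x)/Q(x))

Computing term by term:
  P(1)·log₂(P(1)/Q(1)) = (7/50)·log₂((7/50)/(1/50)) = 0.39303
  P(2)·log₂(P(2)/Q(2)) = (31/50)·log₂((31/50)/(8/25)) = 0.59160
  P(3)·log₂(P(3)/Q(3)) = (9/50)·log₂((9/50)/(3/25)) = 0.10529
  P(4)·log₂(P(4)/Q(4)) = (1/50)·log₂((1/50)/(9/50)) = -0.06340
  P(5)·log₂(P(5)/Q(5)) = (1/25)·log₂((1/25)/(9/25)) = -0.12680

D_KL(P||Q) = 0.39303 + 0.59160 + 0.10529 - 0.06340 - 0.12680 = 0.89972 ≈ 0.8997 bits

D_KL(Q||P) = Σ Q(x) log₂(Q(x)/P(x))

Computing term by term:
  Q(1)·log₂(Q(1)/P(1)) = (1/50)·log₂((1/50)/(7/50)) = -0.05615
  Q(2)·log₂(Q(2)/P(2)) = (8/25)·log₂((8/25)/(31/50)) = -0.30534
  Q(3)·log₂(Q(3)/P(3)) = (3/25)·log₂((3/25)/(9/50)) = -0.07020
  Q(4)·log₂(Q(4)/P(4)) = (9/50)·log₂((9/50)/(1/50)) = 0.57059
  Q(5)·log₂(Q(5)/P(5)) = (9/25)·log₂((9/25)/(1/25)) = 1.14117

D_KL(Q||P) = -0.05615 - 0.30534 - 0.07020 + 0.57059 + 1.14117 = 1.28007 ≈ 1.2801 bits

These are NOT equal (difference: 0.3804 bits). KL divergence is asymmetric: D_KL(P||Q) ≠ D_KL(Q||P) in general.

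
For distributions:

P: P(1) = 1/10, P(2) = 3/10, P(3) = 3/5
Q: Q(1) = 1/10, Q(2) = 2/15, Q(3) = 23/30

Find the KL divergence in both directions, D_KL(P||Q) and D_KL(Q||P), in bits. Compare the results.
D_KL(P||Q) = 0.1388 bits, D_KL(Q||P) = 0.1151 bits. D_KL(P||Q) is larger than D_KL(Q||P) by 0.0237 bits; the two directions differ.

D_KL(P||Q) = Σ P(x) log₂(P(x)/Q(x))

Computing term by term:
  P(1)·log₂(P(1)/Q(1)) = (1/10)·log₂((1/10)/(1/10)) = 0.00000
  P(2)·log₂(P(2)/Q(2)) = (3/10)·log₂((3/10)/(2/15)) = 0.35098
  P(3)·log₂(P(3)/Q(3)) = (3/5)·log₂((3/5)/(23/30)) = -0.21218

D_KL(P||Q) = 0.00000 + 0.35098 - 0.21218 = 0.13880 ≈ 0.1388 bits

D_KL(Q||P) = Σ Q(x) log₂(Q(x)/P(x))

Computing term by term:
  Q(1)·log₂(Q(1)/P(1)) = (1/10)·log₂((1/10)/(1/10)) = 0.00000
  Q(2)·log₂(Q(2)/P(2)) = (2/15)·log₂((2/15)/(3/10)) = -0.15599
  Q(3)·log₂(Q(3)/P(3)) = (23/30)·log₂((23/30)/(3/5)) = 0.27112

D_KL(Q||P) = 0.00000 - 0.15599 + 0.27112 = 0.11513 ≈ 0.1151 bits

These are NOT equal (difference: 0.0237 bits). KL divergence is asymmetric: D_KL(P||Q) ≠ D_KL(Q||P) in general.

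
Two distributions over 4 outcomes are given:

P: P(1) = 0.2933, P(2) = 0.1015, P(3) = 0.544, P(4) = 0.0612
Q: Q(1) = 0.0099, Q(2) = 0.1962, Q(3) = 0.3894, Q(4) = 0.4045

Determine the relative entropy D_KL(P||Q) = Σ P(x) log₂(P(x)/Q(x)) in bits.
1.4330 bits

D_KL(P||Q) = Σ P(x) log₂(P(x)/Q(x))

Computing term by term:
  P(1)·log₂(P(1)/Q(1)) = 0.2933·log₂(0.2933/0.0099) = 1.43389
  P(2)·log₂(P(2)/Q(2)) = 0.1015·log₂(0.1015/0.1962) = -0.09651
  P(3)·log₂(P(3)/Q(3)) = 0.544·log₂(0.544/0.3894) = 0.26240
  P(4)·log₂(P(4)/Q(4)) = 0.0612·log₂(0.0612/0.4045) = -0.16674

D_KL(P||Q) = 1.43389 - 0.09651 + 0.26240 - 0.16674 = 1.43304 ≈ 1.4330 bits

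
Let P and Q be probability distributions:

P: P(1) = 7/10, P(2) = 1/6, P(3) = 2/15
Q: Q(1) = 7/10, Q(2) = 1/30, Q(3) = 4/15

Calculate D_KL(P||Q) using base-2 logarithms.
0.2537 bits

D_KL(P||Q) = Σ P(x) log₂(P(x)/Q(x))

Computing term by term:
  P(1)·log₂(P(1)/Q(1)) = (7/10)·log₂((7/10)/(7/10)) = 0.00000
  P(2)·log₂(P(2)/Q(2)) = (1/6)·log₂((1/6)/(1/30)) = 0.38699
  P(3)·log₂(P(3)/Q(3)) = (2/15)·log₂((2/15)/(4/15)) = -0.13333

D_KL(P||Q) = 0.00000 + 0.38699 - 0.13333 = 0.25366 ≈ 0.2537 bits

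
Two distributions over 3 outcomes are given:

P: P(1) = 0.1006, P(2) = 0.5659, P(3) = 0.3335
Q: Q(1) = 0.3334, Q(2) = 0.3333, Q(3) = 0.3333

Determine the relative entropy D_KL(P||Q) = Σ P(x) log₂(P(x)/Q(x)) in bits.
0.2586 bits

D_KL(P||Q) = Σ P(x) log₂(P(x)/Q(x))

Computing term by term:
  P(1)·log₂(P(1)/Q(1)) = 0.1006·log₂(0.1006/0.3334) = -0.17390
  P(2)·log₂(P(2)/Q(2)) = 0.5659·log₂(0.5659/0.3333) = 0.43219
  P(3)·log₂(P(3)/Q(3)) = 0.3335·log₂(0.3335/0.3333) = 0.00029

D_KL(P||Q) = -0.17390 + 0.43219 + 0.00029 = 0.25858 ≈ 0.2586 bits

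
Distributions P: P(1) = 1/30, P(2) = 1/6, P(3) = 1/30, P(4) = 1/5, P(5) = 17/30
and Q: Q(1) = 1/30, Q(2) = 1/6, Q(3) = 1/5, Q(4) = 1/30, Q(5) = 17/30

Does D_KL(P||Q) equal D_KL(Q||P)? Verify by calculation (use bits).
D_KL(P||Q) = 0.4308 bits, D_KL(Q||P) = 0.4308 bits. Yes — for this pair D_KL(P||Q) = D_KL(Q||P).

D_KL(P||Q) = Σ P(x) log₂(P(x)/Q(x))

Computing term by term:
  P(1)·log₂(P(1)/Q(1)) = (1/30)·log₂((1/30)/(1/30)) = 0.00000
  P(2)·log₂(P(2)/Q(2)) = (1/6)·log₂((1/6)/(1/6)) = 0.00000
  P(3)·log₂(P(3)/Q(3)) = (1/30)·log₂((1/30)/(1/5)) = -0.08617
  P(4)·log₂(P(4)/Q(4)) = (1/5)·log₂((1/5)/(1/30)) = 0.51699
  P(5)·log₂(P(5)/Q(5)) = (17/30)·log₂((17/30)/(17/30)) = 0.00000

D_KL(P||Q) = 0.00000 + 0.00000 - 0.08617 + 0.51699 + 0.00000 = 0.43082 ≈ 0.4308 bits

D_KL(Q||P) = Σ Q(x) log₂(Q(x)/P(x))

Computing term by term:
  Q(1)·log₂(Q(1)/P(1)) = (1/30)·log₂((1/30)/(1/30)) = 0.00000
  Q(2)·log₂(Q(2)/P(2)) = (1/6)·log₂((1/6)/(1/6)) = 0.00000
  Q(3)·log₂(Q(3)/P(3)) = (1/5)·log₂((1/5)/(1/30)) = 0.51699
  Q(4)·log₂(Q(4)/P(4)) = (1/30)·log₂((1/30)/(1/5)) = -0.08617
  Q(5)·log₂(Q(5)/P(5)) = (17/30)·log₂((17/30)/(17/30)) = 0.00000

D_KL(Q||P) = 0.00000 + 0.00000 + 0.51699 - 0.08617 + 0.00000 = 0.43082 ≈ 0.4308 bits

These ARE equal here. Q is P with outcomes relabeled (Q(3) = P(4), Q(4) = P(3)) by a relabeling that is its own inverse, so the two sums contain exactly the same terms in a different order. This is a special case — KL divergence is not symmetric in general: D_KL(P||Q) ≠ D_KL(Q||P) for most P, Q.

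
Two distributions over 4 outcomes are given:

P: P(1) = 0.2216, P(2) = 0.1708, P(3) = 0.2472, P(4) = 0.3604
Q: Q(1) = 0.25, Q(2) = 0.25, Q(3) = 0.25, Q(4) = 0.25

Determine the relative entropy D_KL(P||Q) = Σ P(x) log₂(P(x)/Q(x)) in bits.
0.0537 bits

D_KL(P||Q) = Σ P(x) log₂(P(x)/Q(x))

Computing term by term:
  P(1)·log₂(P(1)/Q(1)) = 0.2216·log₂(0.2216/0.25) = -0.03855
  P(2)·log₂(P(2)/Q(2)) = 0.1708·log₂(0.1708/0.25) = -0.09388
  P(3)·log₂(P(3)/Q(3)) = 0.2472·log₂(0.2472/0.25) = -0.00402
  P(4)·log₂(P(4)/Q(4)) = 0.3604·log₂(0.3604/0.25) = 0.19017

D_KL(P||Q) = -0.03855 - 0.09388 - 0.00402 + 0.19017 = 0.05372 ≈ 0.0537 bits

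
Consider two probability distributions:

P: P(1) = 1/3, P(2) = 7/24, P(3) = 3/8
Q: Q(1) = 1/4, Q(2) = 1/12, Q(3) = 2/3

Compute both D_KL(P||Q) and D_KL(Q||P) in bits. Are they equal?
D_KL(P||Q) = 0.3542 bits, D_KL(Q||P) = 0.2990 bits. No, they are not equal.

D_KL(P||Q) = Σ P(x) log₂(P(x)/Q(x))

Computing term by term:
  P(1)·log₂(P(1)/Q(1)) = (1/3)·log₂((1/3)/(1/4)) = 0.13835
  P(2)·log₂(P(2)/Q(2)) = (7/24)·log₂((7/24)/(1/12)) = 0.52715
  P(3)·log₂(P(3)/Q(3)) = (3/8)·log₂((3/8)/(2/3)) = -0.31128

D_KL(P||Q) = 0.13835 + 0.52715 - 0.31128 = 0.35422 ≈ 0.3542 bits

D_KL(Q||P) = Σ Q(x) log₂(Q(x)/P(x))

Computing term by term:
  Q(1)·log₂(Q(1)/P(1)) = (1/4)·log₂((1/4)/(1/3)) = -0.10376
  Q(2)·log₂(Q(2)/P(2)) = (1/12)·log₂((1/12)/(7/24)) = -0.15061
  Q(3)·log₂(Q(3)/P(3)) = (2/3)·log₂((2/3)/(3/8)) = 0.55338

D_KL(Q||P) = -0.10376 - 0.15061 + 0.55338 = 0.29901 ≈ 0.2990 bits

These are NOT equal (difference: 0.0552 bits). KL divergence is asymmetric: D_KL(P||Q) ≠ D_KL(Q||P) in general.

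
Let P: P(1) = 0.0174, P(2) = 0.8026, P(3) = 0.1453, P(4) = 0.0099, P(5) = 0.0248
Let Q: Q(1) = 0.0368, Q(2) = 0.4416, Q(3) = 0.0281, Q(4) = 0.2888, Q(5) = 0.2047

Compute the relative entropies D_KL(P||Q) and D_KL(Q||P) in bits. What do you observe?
D_KL(P||Q) = 0.8937 bits, D_KL(Q||P) = 1.6213 bits. The two directions give different values (D_KL(Q||P) exceeds D_KL(P||Q) by 0.7276 bits): KL divergence is asymmetric.

D_KL(P||Q) = Σ P(x) log₂(P(x)/Q(x))

Computing term by term:
  P(1)·log₂(P(1)/Q(1)) = 0.0174·log₂(0.0174/0.0368) = -0.01880
  P(2)·log₂(P(2)/Q(2)) = 0.8026·log₂(0.8026/0.4416) = 0.69179
  P(3)·log₂(P(3)/Q(3)) = 0.1453·log₂(0.1453/0.0281) = 0.34442
  P(4)·log₂(P(4)/Q(4)) = 0.0099·log₂(0.0099/0.2888) = -0.04818
  P(5)·log₂(P(5)/Q(5)) = 0.0248·log₂(0.0248/0.2047) = -0.07552

D_KL(P||Q) = -0.01880 + 0.69179 + 0.34442 - 0.04818 - 0.07552 = 0.89371 ≈ 0.8937 bits

D_KL(Q||P) = Σ Q(x) log₂(Q(x)/P(x))

Computing term by term:
  Q(1)·log₂(Q(1)/P(1)) = 0.0368·log₂(0.0368/0.0174) = 0.03977
  Q(2)·log₂(Q(2)/P(2)) = 0.4416·log₂(0.4416/0.8026) = -0.38063
  Q(3)·log₂(Q(3)/P(3)) = 0.0281·log₂(0.0281/0.1453) = -0.06661
  Q(4)·log₂(Q(4)/P(4)) = 0.2888·log₂(0.2888/0.0099) = 1.40544
  Q(5)·log₂(Q(5)/P(5)) = 0.2047·log₂(0.2047/0.0248) = 0.62333

D_KL(Q||P) = 0.03977 - 0.38063 - 0.06661 + 1.40544 + 0.62333 = 1.62130 ≈ 1.6213 bits

These are NOT equal (difference: 0.7276 bits). KL divergence is asymmetric: D_KL(P||Q) ≠ D_KL(Q||P) in general.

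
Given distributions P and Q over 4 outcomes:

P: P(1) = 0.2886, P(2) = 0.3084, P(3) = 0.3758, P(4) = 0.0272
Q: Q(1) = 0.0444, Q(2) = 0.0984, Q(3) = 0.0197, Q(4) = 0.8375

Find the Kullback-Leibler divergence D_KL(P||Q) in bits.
2.7517 bits

D_KL(P||Q) = Σ P(x) log₂(P(x)/Q(x))

Computing term by term:
  P(1)·log₂(P(1)/Q(1)) = 0.2886·log₂(0.2886/0.0444) = 0.77935
  P(2)·log₂(P(2)/Q(2)) = 0.3084·log₂(0.3084/0.0984) = 0.50827
  P(3)·log₂(P(3)/Q(3)) = 0.3758·log₂(0.3758/0.0197) = 1.59854
  P(4)·log₂(P(4)/Q(4)) = 0.0272·log₂(0.0272/0.8375) = -0.13449

D_KL(P||Q) = 0.77935 + 0.50827 + 1.59854 - 0.13449 = 2.75167 ≈ 2.7517 bits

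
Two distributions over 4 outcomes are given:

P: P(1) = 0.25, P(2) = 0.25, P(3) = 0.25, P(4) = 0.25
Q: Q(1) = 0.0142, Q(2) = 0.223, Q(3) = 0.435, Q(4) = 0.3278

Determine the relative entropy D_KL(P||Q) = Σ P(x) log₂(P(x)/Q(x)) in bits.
0.7782 bits

D_KL(P||Q) = Σ P(x) log₂(P(x)/Q(x))

Computing term by term:
  P(1)·log₂(P(1)/Q(1)) = 0.25·log₂(0.25/0.0142) = 1.03449
  P(2)·log₂(P(2)/Q(2)) = 0.25·log₂(0.25/0.223) = 0.04122
  P(3)·log₂(P(3)/Q(3)) = 0.25·log₂(0.25/0.435) = -0.19977
  P(4)·log₂(P(4)/Q(4)) = 0.25·log₂(0.25/0.3278) = -0.09772

D_KL(P||Q) = 1.03449 + 0.04122 - 0.19977 - 0.09772 = 0.77822 ≈ 0.7782 bits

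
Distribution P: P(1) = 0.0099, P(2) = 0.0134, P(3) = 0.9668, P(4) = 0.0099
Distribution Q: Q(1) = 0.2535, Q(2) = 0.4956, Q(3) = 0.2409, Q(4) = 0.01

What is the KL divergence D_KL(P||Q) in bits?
1.8220 bits

D_KL(P||Q) = Σ P(x) log₂(P(x)/Q(x))

Computing term by term:
  P(1)·log₂(P(1)/Q(1)) = 0.0099·log₂(0.0099/0.2535) = -0.04632
  P(2)·log₂(P(2)/Q(2)) = 0.0134·log₂(0.0134/0.4956) = -0.06980
  P(3)·log₂(P(3)/Q(3)) = 0.9668·log₂(0.9668/0.2409) = 1.93822
  P(4)·log₂(P(4)/Q(4)) = 0.0099·log₂(0.0099/0.01) = -0.00014

D_KL(P||Q) = -0.04632 - 0.06980 + 1.93822 - 0.00014 = 1.82196 ≈ 1.8220 bits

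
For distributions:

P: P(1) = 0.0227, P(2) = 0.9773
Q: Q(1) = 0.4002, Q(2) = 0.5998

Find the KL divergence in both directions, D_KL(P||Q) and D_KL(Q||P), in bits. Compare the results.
D_KL(P||Q) = 0.5944 bits, D_KL(Q||P) = 1.2344 bits. D_KL(Q||P) is larger than D_KL(P||Q) by 0.6400 bits; the two directions differ.

D_KL(P||Q) = Σ P(x) log₂(P(x)/Q(x))

Computing term by term:
  P(1)·log₂(P(1)/Q(1)) = 0.0227·log₂(0.0227/0.4002) = -0.09398
  P(2)·log₂(P(2)/Q(2)) = 0.9773·log₂(0.9773/0.5998) = 0.68833

D_KL(P||Q) = -0.09398 + 0.68833 = 0.59435 ≈ 0.5944 bits

D_KL(Q||P) = Σ Q(x) log₂(Q(x)/P(x))

Computing term by term:
  Q(1)·log₂(Q(1)/P(1)) = 0.4002·log₂(0.4002/0.0227) = 1.65681
  Q(2)·log₂(Q(2)/P(2)) = 0.5998·log₂(0.5998/0.9773) = -0.42245

D_KL(Q||P) = 1.65681 - 0.42245 = 1.23436 ≈ 1.2344 bits

These are NOT equal (difference: 0.6400 bits). KL divergence is asymmetric: D_KL(P||Q) ≠ D_KL(Q||P) in general.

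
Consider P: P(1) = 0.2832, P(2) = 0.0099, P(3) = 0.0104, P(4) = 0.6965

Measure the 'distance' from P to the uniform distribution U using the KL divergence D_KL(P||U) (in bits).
0.9867 bits

U(i) = 1/4 for all i

D_KL(P||U) = Σ P(x) log₂(P(x) / (1/4))
           = Σ P(x) log₂(P(x)) + log₂(4)
           = log₂(4) - H(P)

H(P) = -Σ P(x) log₂(P(x)):
  -P(1)·log₂(P(1)) = -(0.2832)·log₂(0.2832) = 0.51545
  -P(2)·log₂(P(2)) = -(0.0099)·log₂(0.0099) = 0.06592
  -P(3)·log₂(P(3)) = -(0.0104)·log₂(0.0104) = 0.06851
  -P(4)·log₂(P(4)) = -(0.6965)·log₂(0.6965) = 0.36344
H(P) = 0.51545 + 0.06592 + 0.06851 + 0.36344 = 1.01332 bits

log₂(4) = 2.00000 bits

D_KL(P||U) = 2.00000 - 1.01332 = 0.98668 ≈ 0.9867 bits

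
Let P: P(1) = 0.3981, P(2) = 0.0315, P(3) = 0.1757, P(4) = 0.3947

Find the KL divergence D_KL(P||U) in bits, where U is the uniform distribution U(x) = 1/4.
0.3437 bits

U(i) = 1/4 for all i

D_KL(P||U) = Σ P(x) log₂(P(x) / (1/4))
           = Σ P(x) log₂(P(x)) + log₂(4)
           = log₂(4) - H(P)

H(P) = -Σ P(x) log₂(P(x)):
  -P(1)·log₂(P(1)) = -(0.3981)·log₂(0.3981) = 0.52899
  -P(2)·log₂(P(2)) = -(0.0315)·log₂(0.0315) = 0.15714
  -P(3)·log₂(P(3)) = -(0.1757)·log₂(0.1757) = 0.44080
  -P(4)·log₂(P(4)) = -(0.3947)·log₂(0.3947) = 0.52936
H(P) = 0.52899 + 0.15714 + 0.44080 + 0.52936 = 1.65629 bits

log₂(4) = 2.00000 bits

D_KL(P||U) = 2.00000 - 1.65629 = 0.34371 ≈ 0.3437 bits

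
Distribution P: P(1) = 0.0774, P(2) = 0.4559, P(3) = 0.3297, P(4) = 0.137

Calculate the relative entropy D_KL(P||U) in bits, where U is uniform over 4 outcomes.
0.2770 bits

U(i) = 1/4 for all i

D_KL(P||U) = Σ P(x) log₂(P(x) / (1/4))
           = Σ P(x) log₂(P(x)) + log₂(4)
           = log₂(4) - H(P)

H(P) = -Σ P(x) log₂(P(x)):
  -P(1)·log₂(P(1)) = -(0.0774)·log₂(0.0774) = 0.28572
  -P(2)·log₂(P(2)) = -(0.4559)·log₂(0.4559) = 0.51663
  -P(3)·log₂(P(3)) = -(0.3297)·log₂(0.3297) = 0.52778
  -P(4)·log₂(P(4)) = -(0.137)·log₂(0.137) = 0.39288
H(P) = 0.28572 + 0.51663 + 0.52778 + 0.39288 = 1.72301 bits

log₂(4) = 2.00000 bits

D_KL(P||U) = 2.00000 - 1.72301 = 0.27699 ≈ 0.2770 bits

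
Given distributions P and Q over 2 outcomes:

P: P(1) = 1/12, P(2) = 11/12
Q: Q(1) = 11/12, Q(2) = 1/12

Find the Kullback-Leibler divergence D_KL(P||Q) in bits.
2.8829 bits

D_KL(P||Q) = Σ P(x) log₂(P(x)/Q(x))

Computing term by term:
  P(1)·log₂(P(1)/Q(1)) = (1/12)·log₂((1/12)/(11/12)) = -0.28829
  P(2)·log₂(P(2)/Q(2)) = (11/12)·log₂((11/12)/(1/12)) = 3.17115

D_KL(P||Q) = -0.28829 + 3.17115 = 2.88286 ≈ 2.8829 bits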